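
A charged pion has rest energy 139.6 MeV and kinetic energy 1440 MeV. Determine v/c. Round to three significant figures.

0.996

K = (γ−1)mc², so γ = 1 + 1440/139.6 = 11.315.
Then v/c = √(1 − γ⁻²) = √(1 − 0.00781072) = √0.99218928 = 0.996.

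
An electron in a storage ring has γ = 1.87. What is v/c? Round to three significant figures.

0.845

β = √(1 − 1/γ²) = √(1 − 1/3.4969) = √0.714032 = 0.845.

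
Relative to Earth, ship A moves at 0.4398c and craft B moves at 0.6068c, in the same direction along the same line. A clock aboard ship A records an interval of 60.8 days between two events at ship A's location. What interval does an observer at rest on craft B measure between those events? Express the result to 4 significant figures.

Speed of ship A in craft B's frame: u = (v_A − v_B)/(1 − v_A v_B/c²) = (0.4398 − 0.6068)/(1 − 0.4398×0.6068) = −0.167/0.73312936 = −0.22779; |u| = 0.22779c.
γ for this relative speed: γ = 1/√(1 − 0.0518883) = 1.027.
The clock on ship A records proper time, so craft B measures Δt = γΔτ = 1.027 × 60.8 = 62.44 days.

62.44 days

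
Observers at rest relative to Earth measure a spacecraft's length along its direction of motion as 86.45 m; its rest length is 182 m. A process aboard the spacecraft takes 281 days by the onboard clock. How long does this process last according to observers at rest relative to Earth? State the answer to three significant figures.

592 days

From L = L₀/γ: γ = 182/86.45 = 2.10526.
Δt = γΔτ = 2.10526 × 281 = 592 days.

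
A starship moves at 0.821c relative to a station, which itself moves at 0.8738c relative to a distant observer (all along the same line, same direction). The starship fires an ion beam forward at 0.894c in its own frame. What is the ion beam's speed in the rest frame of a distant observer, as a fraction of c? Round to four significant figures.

Compose velocities in two stages. Stage 1 (into S'): u₁ = (0.894+0.821)/(1+0.894×0.821) = 0.98906.
Stage 2 (into S): u = (0.98906+0.8738)/(1+0.98906×0.8738) = 0.99926, so the speed is 0.9993c.

0.9993c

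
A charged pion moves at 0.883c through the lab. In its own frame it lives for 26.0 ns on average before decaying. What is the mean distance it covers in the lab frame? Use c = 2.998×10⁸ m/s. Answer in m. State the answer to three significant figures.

14.7 m

Lorentz factor: γ = (1 − 0.779689)^(−1/2) = 2.1305.
Lab-frame lifetime: Δt = γτ = 2.1305 × 26.0 ns = 55.393 ns.
Distance: d = vΔt = 0.883 × 2.998×10⁸ m/s × 5.5393×10^-8 s = 14.7 m.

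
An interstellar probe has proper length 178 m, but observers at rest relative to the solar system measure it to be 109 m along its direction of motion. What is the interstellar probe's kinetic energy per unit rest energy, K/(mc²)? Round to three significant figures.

γ = L₀/L = 178/109 = 1.63303.
K/(mc²) = γ − 1 = 1.63303 − 1 = 0.633.

0.633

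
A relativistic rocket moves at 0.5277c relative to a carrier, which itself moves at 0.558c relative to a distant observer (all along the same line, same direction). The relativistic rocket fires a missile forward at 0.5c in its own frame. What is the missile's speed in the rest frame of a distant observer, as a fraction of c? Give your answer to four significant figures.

Apply u = (u'+v)/(1+u'v) twice. Missile in the carrier frame: (0.5+0.5277)/(1+0.5·0.5277) = 1.0277/1.26385 = 0.81315c.
That velocity, transformed to the rest frame of a distant observer: (0.81315+0.558)/(1+0.81315·0.558) = 1.37115/1.4537377 = 0.94319c.

0.9432c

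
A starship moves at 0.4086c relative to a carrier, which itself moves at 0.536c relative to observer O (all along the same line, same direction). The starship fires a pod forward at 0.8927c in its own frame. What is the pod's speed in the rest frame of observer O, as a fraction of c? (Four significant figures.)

0.9857c

First combine the pod and starship (S''→S'): u₁ = (0.8927 + 0.4086)/(1 + 0.8927×0.4086) = 1.3013/1.36475722 = 0.9535.
Then combine with the carrier (S'→S): u = (0.9535 + 0.536)/(1 + 0.9535×0.536) = 1.4895/1.511076 = 0.98572.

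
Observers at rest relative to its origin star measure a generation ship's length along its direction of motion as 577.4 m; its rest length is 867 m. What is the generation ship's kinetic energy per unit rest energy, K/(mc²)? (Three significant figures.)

Length contraction gives γ = L₀/L = 867/577.4 = 1.50156.
K/(mc²) = γ − 1 = 1.50156 − 1 = 0.502.

0.502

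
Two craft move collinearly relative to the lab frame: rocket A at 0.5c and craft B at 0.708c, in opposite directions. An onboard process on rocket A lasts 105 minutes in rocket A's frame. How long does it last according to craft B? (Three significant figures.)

Transform rocket A's velocity into craft B's frame: (0.5 + 0.708)/(1 + 0.5·0.708) = 1.208/1.354, so the relative speed is 0.89217c.
γ for this relative speed: γ = 1/√(1 − 0.795967) = 2.2139.
Rocket A's interval is proper; time dilation gives Δt_B = γΔτ = 2.2139 × 105 minutes = 232 minutes.

232 minutes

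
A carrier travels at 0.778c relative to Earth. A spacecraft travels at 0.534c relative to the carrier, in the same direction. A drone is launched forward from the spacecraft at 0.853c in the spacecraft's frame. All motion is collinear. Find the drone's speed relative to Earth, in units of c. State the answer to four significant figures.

First combine the drone and spacecraft (S''→S'): u₁ = (0.853 + 0.534)/(1 + 0.853×0.534) = 1.387/1.455502 = 0.95294.
Then combine with the carrier (S'→S): u = (0.95294 + 0.778)/(1 + 0.95294×0.778) = 1.73094/1.74138732 = 0.994.

0.9940c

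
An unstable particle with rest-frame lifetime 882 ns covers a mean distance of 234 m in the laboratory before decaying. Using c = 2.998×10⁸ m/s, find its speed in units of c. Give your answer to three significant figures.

0.663c

d = βγcτ ⇒ βγ = d/(cτ) = 234.0 m / (264.4236 m) = 0.88494.
β = (βγ)/√(1+(βγ)²) = 0.88494/√1.783119 = 0.663.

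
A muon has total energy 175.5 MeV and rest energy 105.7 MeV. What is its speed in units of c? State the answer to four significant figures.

Total energy E = γmc² gives γ = 175.5/105.7 = 1.6604.
Hence β = √(1 − 1/γ²) = √(1 − 0.362723) = √0.637277 = 0.7983.

0.7983c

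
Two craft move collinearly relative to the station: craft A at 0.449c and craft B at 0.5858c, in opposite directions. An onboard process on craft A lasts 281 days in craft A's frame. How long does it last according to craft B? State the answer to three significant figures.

The velocity of craft A relative to craft B is (0.449 + 0.5858)c / (1 + 0.449×0.5858) = 0.8193c; relative speed 0.8193c.
γ for this relative speed: γ = 1/√(1 − 0.671252) = 1.7441.
Craft A's interval is proper; time dilation gives Δt_B = γΔτ = 1.7441 × 281 days = 490 days.

490 days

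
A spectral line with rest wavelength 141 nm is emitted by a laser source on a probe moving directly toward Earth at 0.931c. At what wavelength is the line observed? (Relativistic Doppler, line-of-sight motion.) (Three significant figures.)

26.7 nm

Relativistic Doppler for wavelength: λ_obs = λ_src · √((1−β)/(1+β)).
With β = 0.931: factor = √(0.069/1.931) = 0.18903.
λ_obs = 141 × 0.18903 = 26.7 nm.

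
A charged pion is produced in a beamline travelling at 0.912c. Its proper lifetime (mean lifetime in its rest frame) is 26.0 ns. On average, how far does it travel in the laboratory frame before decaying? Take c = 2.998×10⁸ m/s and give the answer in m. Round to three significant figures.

With β = 0.912, γ = 1/√(1 − 0.912²) = 1/√0.168256 = 2.4379.
Lab-frame lifetime: Δt = γτ = 2.4379 × 26.0 ns = 63.385 ns.
Distance: d = vΔt = 0.912 × 2.998×10⁸ m/s × 6.3385×10^-8 s = 17.3 m.

17.3 m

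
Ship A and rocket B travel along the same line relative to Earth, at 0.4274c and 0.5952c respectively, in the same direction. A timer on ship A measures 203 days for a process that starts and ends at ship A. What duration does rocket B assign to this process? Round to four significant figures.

Transform ship A's velocity into rocket B's frame: (0.4274 − 0.5952)/(1 − 0.4274·0.5952) = −0.1678/0.74561152, so the relative speed is 0.22505c.
γ for this relative speed: γ = 1/√(1 − 0.0506475) = 1.0263.
Ship A's interval is proper; time dilation gives Δt_B = γΔτ = 1.0263 × 203 days = 208.3 days.

208.3 days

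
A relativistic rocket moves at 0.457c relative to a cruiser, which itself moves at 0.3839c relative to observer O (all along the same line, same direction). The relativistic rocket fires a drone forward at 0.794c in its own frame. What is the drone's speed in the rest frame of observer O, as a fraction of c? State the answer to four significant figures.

0.9626c

Apply u = (u'+v)/(1+u'v) twice. Drone in the cruiser frame: (0.794+0.457)/(1+0.794·0.457) = 1.251/1.362858 = 0.91792c.
That velocity, transformed to the rest frame of observer O: (0.91792+0.3839)/(1+0.91792·0.3839) = 1.30182/1.352389488 = 0.96261c.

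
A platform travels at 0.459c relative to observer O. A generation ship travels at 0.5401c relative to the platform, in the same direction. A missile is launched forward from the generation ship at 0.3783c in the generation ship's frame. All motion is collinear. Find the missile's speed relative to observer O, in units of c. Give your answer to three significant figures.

Compose velocities in two stages. Stage 1 (into S'): u₁ = (0.3783+0.5401)/(1+0.3783×0.5401) = 0.76259.
Stage 2 (into S): u = (0.76259+0.459)/(1+0.76259×0.459) = 0.90486, so the speed is 0.905c.

0.905c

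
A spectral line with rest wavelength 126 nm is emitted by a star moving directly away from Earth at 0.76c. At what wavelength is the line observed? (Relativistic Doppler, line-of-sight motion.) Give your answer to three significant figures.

341 nm

Relativistic Doppler for wavelength: λ_obs = λ_src · √((1+β)/(1−β)).
With β = 0.76: factor = √(1.76/0.24) = 2.708.
λ_obs = 126 × 2.708 = 341 nm.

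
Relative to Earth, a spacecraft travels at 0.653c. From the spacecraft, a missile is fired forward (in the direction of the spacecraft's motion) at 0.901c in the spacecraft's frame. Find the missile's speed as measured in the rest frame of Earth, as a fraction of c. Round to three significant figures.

In units of c, u = (u' + v)/(1 + u'v) with u' = 0.901 and v = 0.653.
Numerator: 0.901 + 0.653 = 1.554. Denominator: 1 + (0.901)(0.653) = 1.588353.
u = 1.554/1.588353 = 0.97837, so the speed is 0.978c.

0.978c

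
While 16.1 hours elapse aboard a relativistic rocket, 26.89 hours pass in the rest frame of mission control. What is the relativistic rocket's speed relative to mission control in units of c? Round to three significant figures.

0.801c

γ = Δt/Δτ = 26.89/16.1 = 1.6702.
β = √(1 − 1/γ²) = √(1 − 0.358478) = √0.641522 = 0.801.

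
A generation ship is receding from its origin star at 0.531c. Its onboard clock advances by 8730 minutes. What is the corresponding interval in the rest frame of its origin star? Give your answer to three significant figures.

10300 minutes

β² = 0.281961, so γ = 1/√0.718039 = 1.1801.
Time dilation: Δt = γ·Δτ = 1.1801 × 8730 = 10300 minutes.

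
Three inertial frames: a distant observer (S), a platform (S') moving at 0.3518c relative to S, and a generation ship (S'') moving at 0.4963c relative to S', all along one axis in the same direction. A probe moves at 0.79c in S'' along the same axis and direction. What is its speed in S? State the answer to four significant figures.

0.9628c

Apply u = (u'+v)/(1+u'v) twice. Probe in the platform frame: (0.79+0.4963)/(1+0.79·0.4963) = 1.2863/1.392077 = 0.92401c.
That velocity, transformed to the rest frame of a distant observer: (0.92401+0.3518)/(1+0.92401·0.3518) = 1.27581/1.325066718 = 0.96283c.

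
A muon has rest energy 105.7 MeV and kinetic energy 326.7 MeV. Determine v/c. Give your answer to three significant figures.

0.970

γ = 1 + K/(mc²) = 1 + 326.7/105.7 = 4.0908.
β = √(1 − 1/γ²) = √(1 − 0.0597563) = √0.9402437 = 0.970.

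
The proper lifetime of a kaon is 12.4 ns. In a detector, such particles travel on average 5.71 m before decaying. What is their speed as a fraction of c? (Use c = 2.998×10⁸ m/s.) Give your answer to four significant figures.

Let x = d/(cτ) = 5.710 m / (2.998×10⁸ m/s × 1.240×10^-8 s) = 1.536. Since d = βγcτ, x = βγ = β/√(1−β²).
Solving: β² = x²/(1+x²) = 2.3593/3.3593 = 0.702319, so β = 0.8380.

0.8380c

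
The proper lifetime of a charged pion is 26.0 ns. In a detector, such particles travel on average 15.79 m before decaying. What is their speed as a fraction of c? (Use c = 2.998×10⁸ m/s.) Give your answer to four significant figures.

0.8967c

Lab distance = (lab lifetime)·v = γτ·βc, so βγ = d/(cτ) = 15.79/(2.998×10⁸ × 2.600×10^-8) = 2.0257.
With βγ = 2.0257: γ² = 1 + (βγ)² = 5.10346, and β = (βγ)/γ = 2.0257/2.25908 = 0.8967.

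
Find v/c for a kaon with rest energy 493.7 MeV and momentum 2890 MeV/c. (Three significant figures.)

pc/(mc²) = 2890/493.7 = 5.8538 = βγ = β/√(1−β²).
So β² = x²/(1 + x²) with x = 5.8538: x² = 34.267, β² = 34.267/35.267 = 0.971645, β = 0.986.

0.986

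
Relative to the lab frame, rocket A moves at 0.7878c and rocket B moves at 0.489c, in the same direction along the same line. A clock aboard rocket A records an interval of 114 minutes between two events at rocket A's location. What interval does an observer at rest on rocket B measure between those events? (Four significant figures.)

130.4 minutes

Transform rocket A's velocity into rocket B's frame: (0.7878 − 0.489)/(1 − 0.7878·0.489) = 0.2988/0.6147658, so the relative speed is 0.48604c.
At |u| = 0.48604c, γ = (1 − 0.236235)^(−1/2) = 1.1442.
The clock on rocket A records proper time, so rocket B measures Δt = γΔτ = 1.1442 × 114 = 130.4 minutes.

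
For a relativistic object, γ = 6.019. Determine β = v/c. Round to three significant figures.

0.986

β = √(1 − 1/γ²) = √(1 − 1/36.228361) = √0.972397 = 0.986.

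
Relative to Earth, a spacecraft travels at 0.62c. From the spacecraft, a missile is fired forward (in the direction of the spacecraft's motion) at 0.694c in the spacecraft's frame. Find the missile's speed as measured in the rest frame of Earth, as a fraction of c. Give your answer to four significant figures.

0.9187c

Relativistic velocity addition: u = (u' + v)/(1 + u'v/c²), with u' = 0.694c and v = 0.62c.
Numerator: 0.694 + 0.62 = 1.314. Denominator: 1 + (0.694)(0.62) = 1.43028.
u = 1.314/1.43028 = 0.9187, so the speed is 0.9187c.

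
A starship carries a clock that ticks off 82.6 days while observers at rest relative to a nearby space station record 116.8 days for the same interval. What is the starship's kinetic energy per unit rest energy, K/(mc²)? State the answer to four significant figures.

0.4140

The time-dilation ratio gives γ = 116.8/82.6 = 1.41404.
K/(mc²) = γ − 1 = 1.41404 − 1 = 0.4140.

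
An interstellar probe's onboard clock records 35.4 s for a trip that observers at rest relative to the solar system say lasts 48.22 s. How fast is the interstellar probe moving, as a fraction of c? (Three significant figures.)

0.679c

γ = Δt/Δτ = 48.22/35.4 = 1.3621.
β = √(1 − 1/γ²) = √(1 − 0.538992) = √0.461008 = 0.679.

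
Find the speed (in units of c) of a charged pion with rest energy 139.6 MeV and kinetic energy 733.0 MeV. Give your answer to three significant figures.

0.987c

K = (γ−1)mc², so γ = 1 + 733.0/139.6 = 6.2507.
Then v/c = √(1 − γ⁻²) = √(1 − 0.0255943) = √0.9744057 = 0.987.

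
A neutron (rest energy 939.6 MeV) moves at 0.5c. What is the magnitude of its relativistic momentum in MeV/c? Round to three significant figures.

542 MeV/c

With β = 0.5, γ = 1/√(1 − 0.5²) = 1/√0.75 = 1.1547.
Momentum: p = γβ·mc = 1.1547 × 0.5 × 939.6 MeV/c = 542 MeV/c.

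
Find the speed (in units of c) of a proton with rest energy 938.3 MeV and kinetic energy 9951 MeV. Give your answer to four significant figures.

γ = 1 + K/(mc²) = 1 + 9951/938.3 = 11.605.
β = √(1 − 1/γ²) = √(1 − 0.00742523) = √0.99257477 = 0.9963.

0.9963c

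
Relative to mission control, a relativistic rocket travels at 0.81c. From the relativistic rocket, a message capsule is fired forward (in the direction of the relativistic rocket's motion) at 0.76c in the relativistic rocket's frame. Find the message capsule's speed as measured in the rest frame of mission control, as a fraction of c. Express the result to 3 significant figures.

Relativistic velocity addition: u = (u' + v)/(1 + u'v/c²), with u' = 0.76c and v = 0.81c.
Numerator: 0.76 + 0.81 = 1.57. Denominator: 1 + (0.76)(0.81) = 1.6156.
u = 1.57/1.6156 = 0.97178, so the speed is 0.972c.

0.972c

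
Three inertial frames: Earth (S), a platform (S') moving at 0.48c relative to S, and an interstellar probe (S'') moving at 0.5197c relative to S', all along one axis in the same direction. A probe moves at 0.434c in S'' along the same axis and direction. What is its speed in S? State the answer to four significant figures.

First combine the probe and interstellar probe (S''→S'): u₁ = (0.434 + 0.5197)/(1 + 0.434×0.5197) = 0.9537/1.2255498 = 0.77818.
Then combine with the platform (S'→S): u = (0.77818 + 0.48)/(1 + 0.77818×0.48) = 1.25818/1.3735264 = 0.91602.

0.9160c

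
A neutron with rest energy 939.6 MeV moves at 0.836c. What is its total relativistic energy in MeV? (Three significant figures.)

1710 MeV

With β = 0.836, γ = 1/√(1 − 0.836²) = 1/√0.301104 = 1.8224.
Total energy: E = γmc² = 1.8224 × 939.6 MeV = 1710 MeV.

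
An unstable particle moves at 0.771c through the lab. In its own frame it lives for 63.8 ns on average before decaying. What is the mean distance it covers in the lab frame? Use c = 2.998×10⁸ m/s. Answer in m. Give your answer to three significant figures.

23.2 m

With β = 0.771, γ = 1/√(1 − 0.771²) = 1/√0.405559 = 1.5703.
Lab-frame lifetime: Δt = γτ = 1.5703 × 63.8 ns = 100.19 ns.
Distance: d = vΔt = 0.771 × 2.998×10⁸ m/s × 1.0019×10^-7 s = 23.2 m.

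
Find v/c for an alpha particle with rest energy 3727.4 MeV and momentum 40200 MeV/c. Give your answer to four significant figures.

βγ = pc/(mc²) = 40200/3727.4 = 10.785.
Since γ² = 1 + (βγ)² = 117.316, γ = √117.316 = 10.8313, and β = (βγ)/γ = 10.785/10.8313 = 0.9957.

0.9957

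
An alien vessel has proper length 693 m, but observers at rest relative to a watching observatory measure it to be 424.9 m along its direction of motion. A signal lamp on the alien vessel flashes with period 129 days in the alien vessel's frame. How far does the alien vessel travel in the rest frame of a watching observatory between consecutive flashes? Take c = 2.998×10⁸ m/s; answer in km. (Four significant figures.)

γ = L₀/L = 693/424.9 = 1.63097.
β = √(1 − 1/γ²) = 0.78998. Lab-frame period = γτ = 1.63097×129 days = 210.4 days. Distance = βc × γτ = 0.78998 × 2.998×10⁸ m/s × 18178560 s = 4.3053×10^15 m = 4.305×10^12 km.

4.305×10^12 km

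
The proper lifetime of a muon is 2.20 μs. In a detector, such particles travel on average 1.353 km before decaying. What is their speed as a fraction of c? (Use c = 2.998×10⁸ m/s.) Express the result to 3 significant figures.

0.899c

d = βγcτ ⇒ βγ = d/(cτ) = 1353 m / (659.56 m) = 2.0514.
β = (βγ)/√(1+(βγ)²) = 2.0514/√5.20824 = 0.899.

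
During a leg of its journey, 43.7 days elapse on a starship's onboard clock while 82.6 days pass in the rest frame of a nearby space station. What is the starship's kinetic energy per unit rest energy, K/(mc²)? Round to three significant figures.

0.890

γ = Δt/Δτ = 82.6/43.7 = 1.89016.
K/(mc²) = γ − 1 = 1.89016 − 1 = 0.890.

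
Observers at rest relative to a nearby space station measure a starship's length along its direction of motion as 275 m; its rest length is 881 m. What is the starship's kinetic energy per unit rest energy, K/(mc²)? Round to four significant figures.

2.204

Length contraction gives γ = L₀/L = 881/275 = 3.20364.
K/(mc²) = γ − 1 = 3.20364 − 1 = 2.204.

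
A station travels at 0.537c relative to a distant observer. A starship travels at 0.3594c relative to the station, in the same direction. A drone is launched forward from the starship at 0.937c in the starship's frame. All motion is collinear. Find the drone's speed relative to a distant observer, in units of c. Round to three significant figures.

First combine the drone and starship (S''→S'): u₁ = (0.937 + 0.3594)/(1 + 0.937×0.3594) = 1.2964/1.3367578 = 0.96981.
Then combine with the station (S'→S): u = (0.96981 + 0.537)/(1 + 0.96981×0.537) = 1.50681/1.52078797 = 0.99081.

0.991c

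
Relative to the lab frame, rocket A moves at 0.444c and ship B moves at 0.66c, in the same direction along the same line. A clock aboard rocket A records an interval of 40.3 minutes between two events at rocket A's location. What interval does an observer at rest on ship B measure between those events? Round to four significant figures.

42.32 minutes

Speed of rocket A in ship B's frame: u = (v_A − v_B)/(1 − v_A v_B/c²) = (0.444 − 0.66)/(1 − 0.444×0.66) = −0.216/0.70696 = −0.30553; |u| = 0.30553c.
γ for this relative speed: γ = 1/√(1 − 0.0933486) = 1.0502.
The clock on rocket A records proper time, so ship B measures Δt = γΔτ = 1.0502 × 40.3 = 42.32 minutes.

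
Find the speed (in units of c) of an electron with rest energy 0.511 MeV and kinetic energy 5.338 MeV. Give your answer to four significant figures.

0.9962c

γ = 1 + K/(mc²) = 1 + 5.338/0.511 = 11.446.
β = √(1 − 1/γ²) = √(1 − 0.00763295) = √0.99236705 = 0.9962.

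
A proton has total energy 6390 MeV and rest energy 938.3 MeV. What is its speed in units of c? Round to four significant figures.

Total energy E = γmc² gives γ = 6390/938.3 = 6.8102.
Hence β = √(1 − 1/γ²) = √(1 − 0.0215616) = √0.9784384 = 0.9892.

0.9892c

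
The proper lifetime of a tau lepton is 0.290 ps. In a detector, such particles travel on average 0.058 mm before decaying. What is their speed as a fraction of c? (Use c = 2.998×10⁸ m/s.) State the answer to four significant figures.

0.5550c

Lab distance = (lab lifetime)·v = γτ·βc, so βγ = d/(cτ) = 5.800×10^-5/(2.998×10⁸ × 2.900×10^-13) = 0.66711.
With βγ = 0.66711: γ² = 1 + (βγ)² = 1.445036, and β = (βγ)/γ = 0.66711/1.2021 = 0.5550.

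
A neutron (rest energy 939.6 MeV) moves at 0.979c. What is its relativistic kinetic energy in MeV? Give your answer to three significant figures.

3670 MeV

With β = 0.979, γ = 1/√(1 − 0.979²) = 1/√0.041559 = 4.9053.
Kinetic energy: K = (γ − 1)mc² = (4.9053 − 1) × 939.6 MeV = 3.9053 × 939.6 = 3670 MeV.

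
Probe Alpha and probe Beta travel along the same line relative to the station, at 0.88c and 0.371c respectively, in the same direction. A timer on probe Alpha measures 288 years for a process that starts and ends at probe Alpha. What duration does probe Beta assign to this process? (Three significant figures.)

Speed of probe Alpha in probe Beta's frame: u = (v_A − v_B)/(1 − v_A v_B/c²) = (0.88 − 0.371)/(1 − 0.88×0.371) = 0.509/0.67352 = 0.75573; |u| = 0.75573c.
At |u| = 0.75573c, γ = (1 − 0.571128)^(−1/2) = 1.527.
Probe Alpha's interval is proper; time dilation gives Δt_B = γΔτ = 1.527 × 288 years = 440 years.

440 years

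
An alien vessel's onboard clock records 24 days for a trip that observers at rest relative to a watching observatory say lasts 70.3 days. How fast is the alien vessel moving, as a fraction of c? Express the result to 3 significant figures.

0.940c

γ = Δt/Δτ = 70.3/24 = 2.9292.
β = √(1 − 1/γ²) = √(1 − 0.116547) = √0.883453 = 0.940.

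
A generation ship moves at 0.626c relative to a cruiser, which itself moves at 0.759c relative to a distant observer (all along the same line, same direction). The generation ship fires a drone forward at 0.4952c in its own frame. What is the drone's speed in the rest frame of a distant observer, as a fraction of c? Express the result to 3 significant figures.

0.979c

First combine the drone and generation ship (S''→S'): u₁ = (0.4952 + 0.626)/(1 + 0.4952×0.626) = 1.1212/1.3099952 = 0.85588.
Then combine with the cruiser (S'→S): u = (0.85588 + 0.759)/(1 + 0.85588×0.759) = 1.61488/1.64961292 = 0.97894.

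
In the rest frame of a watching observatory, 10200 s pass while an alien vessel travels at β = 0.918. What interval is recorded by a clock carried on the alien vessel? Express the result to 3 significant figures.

4050 s

γ = 1/√(1 − β²) = 1/√(1 − 0.842724) = 1/√0.157276 = 1/0.39658 = 2.5216.
The moving clock records proper time: Δτ = Δt/γ = 10200/2.5216 = 4050 s.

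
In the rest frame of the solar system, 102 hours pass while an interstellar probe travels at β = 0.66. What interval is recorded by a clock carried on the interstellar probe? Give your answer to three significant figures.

76.6 hours

γ = 1/√(1 − β²) = 1/√(1 − 0.4356) = 1/√0.5644 = 1/0.751266 = 1.3311.
The interstellar probe's clock runs slow as seen from the solar system, so Δτ = Δt/γ = 102/1.3311 = 76.6 hours.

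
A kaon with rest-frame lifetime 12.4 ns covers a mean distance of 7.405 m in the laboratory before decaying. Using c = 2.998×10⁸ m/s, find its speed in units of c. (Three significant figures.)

0.894c

d = βγcτ ⇒ βγ = d/(cτ) = 7.405 m / (3.71752 m) = 1.9919.
β = (βγ)/√(1+(βγ)²) = 1.9919/√4.96767 = 0.894.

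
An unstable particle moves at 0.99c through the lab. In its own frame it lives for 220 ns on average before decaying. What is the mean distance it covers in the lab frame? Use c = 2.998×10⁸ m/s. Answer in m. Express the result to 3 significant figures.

γ = 1/√(1 − β²) = 1/√(1 − 0.9801) = 1/√0.0199 = 1/0.141067 = 7.0888.
Lab-frame lifetime: Δt = γτ = 7.0888 × 220 ns = 1559.5 ns.
Distance: d = vΔt = 0.99 × 2.998×10⁸ m/s × 1.5595×10^-6 s = 463 m.

463 m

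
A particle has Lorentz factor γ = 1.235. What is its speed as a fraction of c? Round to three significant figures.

β = √(1 − 1/γ²) = √(1 − 1/1.525225) = √0.344359 = 0.587.

0.587c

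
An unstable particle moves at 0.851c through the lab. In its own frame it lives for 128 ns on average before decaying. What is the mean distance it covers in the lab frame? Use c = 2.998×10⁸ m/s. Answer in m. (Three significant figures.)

γ = 1/√(1 − β²) = 1/√(1 − 0.724201) = 1/√0.275799 = 1/0.525166 = 1.9042.
Lab-frame lifetime: Δt = γτ = 1.9042 × 128 ns = 243.74 ns.
Distance: d = vΔt = 0.851 × 2.998×10⁸ m/s × 2.4374×10^-7 s = 62.2 m.

62.2 m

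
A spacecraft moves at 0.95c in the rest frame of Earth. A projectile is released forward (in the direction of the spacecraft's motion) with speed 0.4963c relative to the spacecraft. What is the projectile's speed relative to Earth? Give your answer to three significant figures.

0.983c

In units of c, u = (u' + v)/(1 + u'v) with u' = 0.4963 and v = 0.95.
Numerator: 0.4963 + 0.95 = 1.4463. Denominator: 1 + (0.4963)(0.95) = 1.471485.
u = 1.4463/1.471485 = 0.98288, so the speed is 0.983c.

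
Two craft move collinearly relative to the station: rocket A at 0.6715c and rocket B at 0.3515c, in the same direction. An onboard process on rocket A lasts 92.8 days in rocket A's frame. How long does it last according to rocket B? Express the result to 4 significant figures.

102.2 days

Speed of rocket A in rocket B's frame: u = (v_A − v_B)/(1 − v_A v_B/c²) = (0.6715 − 0.3515)/(1 − 0.6715×0.3515) = 0.32/0.76396775 = 0.41887; |u| = 0.41887c.
γ for this relative speed: γ = 1/√(1 − 0.175452) = 1.1013.
Rocket A's interval is proper; time dilation gives Δt_B = γΔτ = 1.1013 × 92.8 days = 102.2 days.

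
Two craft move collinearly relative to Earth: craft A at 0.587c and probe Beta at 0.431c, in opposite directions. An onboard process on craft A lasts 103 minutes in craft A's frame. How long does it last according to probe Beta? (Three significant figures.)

177 minutes

Transform craft A's velocity into probe Beta's frame: (0.587 + 0.431)/(1 + 0.587·0.431) = 1.018/1.252997, so the relative speed is 0.81245c.
γ for this relative speed: γ = 1/√(1 − 0.660075) = 1.7152.
Craft A's interval is proper; time dilation gives Δt_B = γΔτ = 1.7152 × 103 minutes = 177 minutes.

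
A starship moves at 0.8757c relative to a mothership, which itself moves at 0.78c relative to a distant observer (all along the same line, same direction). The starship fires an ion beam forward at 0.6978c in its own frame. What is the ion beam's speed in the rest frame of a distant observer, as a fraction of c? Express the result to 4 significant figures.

0.9971c

Apply u = (u'+v)/(1+u'v) twice. Ion beam in the mothership frame: (0.6978+0.8757)/(1+0.6978·0.8757) = 1.5735/1.61106346 = 0.97668c.
That velocity, transformed to the rest frame of a distant observer: (0.97668+0.78)/(1+0.97668·0.78) = 1.75668/1.7618104 = 0.99709c.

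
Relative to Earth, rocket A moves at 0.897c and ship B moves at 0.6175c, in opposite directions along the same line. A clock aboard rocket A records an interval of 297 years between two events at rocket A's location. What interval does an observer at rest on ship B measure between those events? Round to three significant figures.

1330 years

Transform rocket A's velocity into ship B's frame: (0.897 + 0.6175)/(1 + 0.897·0.6175) = 1.5145/1.5538975, so the relative speed is 0.97465c.
γ for this relative speed: γ = 1/√(1 − 0.949943) = 4.4696.
Rocket A's interval is proper; time dilation gives Δt_B = γΔτ = 4.4696 × 297 years = 1330 years.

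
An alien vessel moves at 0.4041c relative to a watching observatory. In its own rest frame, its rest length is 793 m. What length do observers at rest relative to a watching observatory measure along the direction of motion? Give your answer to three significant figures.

Lorentz factor: γ = (1 − 0.16329681)^(−1/2) = 1.0932.
Length contraction: L = L₀/γ = 793/1.0932 = 725 m.

725 m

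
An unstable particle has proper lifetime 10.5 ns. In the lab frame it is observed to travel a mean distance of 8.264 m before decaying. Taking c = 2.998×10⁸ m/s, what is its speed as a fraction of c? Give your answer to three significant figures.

Lab distance = (lab lifetime)·v = γτ·βc, so βγ = d/(cτ) = 8.264/(2.998×10⁸ × 1.050×10^-8) = 2.6252.
With βγ = 2.6252: γ² = 1 + (βγ)² = 7.89168, and β = (βγ)/γ = 2.6252/2.80921 = 0.934.

0.934c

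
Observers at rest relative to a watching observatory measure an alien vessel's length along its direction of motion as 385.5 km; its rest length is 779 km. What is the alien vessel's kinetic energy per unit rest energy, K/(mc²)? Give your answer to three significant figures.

γ = L₀/L = 779/385.5 = 2.02075.
K/(mc²) = γ − 1 = 2.02075 − 1 = 1.02.

1.02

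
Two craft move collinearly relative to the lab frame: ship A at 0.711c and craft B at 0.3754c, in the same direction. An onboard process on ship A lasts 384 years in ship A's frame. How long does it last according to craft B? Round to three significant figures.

Speed of ship A in craft B's frame: u = (v_A − v_B)/(1 − v_A v_B/c²) = (0.711 − 0.3754)/(1 − 0.711×0.3754) = 0.3356/0.7330906 = 0.45779; |u| = 0.45779c.
At |u| = 0.45779c, γ = (1 − 0.209572)^(−1/2) = 1.1248.
The clock on ship A records proper time, so craft B measures Δt = γΔτ = 1.1248 × 384 = 432 years.

432 years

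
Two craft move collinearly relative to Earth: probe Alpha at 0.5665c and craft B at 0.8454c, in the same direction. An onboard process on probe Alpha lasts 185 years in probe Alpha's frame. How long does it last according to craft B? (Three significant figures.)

219 years

The velocity of probe Alpha relative to craft B is (0.5665 − 0.8454)c / (1 − 0.5665×0.8454) = −0.53523c; relative speed 0.53523c.
At |u| = 0.53523c, γ = (1 − 0.286471)^(−1/2) = 1.1838.
The clock on probe Alpha records proper time, so craft B measures Δt = γΔτ = 1.1838 × 185 = 219 years.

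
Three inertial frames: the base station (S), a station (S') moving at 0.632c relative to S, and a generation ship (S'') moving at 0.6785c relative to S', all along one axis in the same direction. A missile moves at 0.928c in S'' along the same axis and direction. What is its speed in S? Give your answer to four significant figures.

0.9968c

First combine the missile and generation ship (S''→S'): u₁ = (0.928 + 0.6785)/(1 + 0.928×0.6785) = 1.6065/1.629648 = 0.9858.
Then combine with the station (S'→S): u = (0.9858 + 0.632)/(1 + 0.9858×0.632) = 1.6178/1.6230256 = 0.99678.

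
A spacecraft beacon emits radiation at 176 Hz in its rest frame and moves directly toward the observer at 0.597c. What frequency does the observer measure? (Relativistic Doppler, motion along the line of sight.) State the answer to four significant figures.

Relativistic Doppler (source moving toward): f_obs = f_src · √((1+β)/(1−β)).
With β = 0.597: factor = √(1.597/0.403) = 1.9907.
f_obs = 176 × 1.9907 = 350.4 Hz.

350.4 Hz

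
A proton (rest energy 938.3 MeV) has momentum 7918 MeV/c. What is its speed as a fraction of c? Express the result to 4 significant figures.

βγ = pc/(mc²) = 7918/938.3 = 8.4387.
Since γ² = 1 + (βγ)² = 72.2117, γ = √72.2117 = 8.49775, and β = (βγ)/γ = 8.4387/8.49775 = 0.9931.

0.9931c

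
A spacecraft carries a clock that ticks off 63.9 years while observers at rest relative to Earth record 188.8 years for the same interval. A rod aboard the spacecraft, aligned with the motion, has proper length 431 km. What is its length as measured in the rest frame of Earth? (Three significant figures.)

146 km

From Δt = γΔτ: γ = 188.8/63.9 = 2.95462.
L = L₀/γ = 431/2.95462 = 146 km.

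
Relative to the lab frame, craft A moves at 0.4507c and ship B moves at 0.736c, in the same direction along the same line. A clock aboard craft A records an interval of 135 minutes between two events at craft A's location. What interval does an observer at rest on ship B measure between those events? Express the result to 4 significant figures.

149.3 minutes

Speed of craft A in ship B's frame: u = (v_A − v_B)/(1 − v_A v_B/c²) = (0.4507 − 0.736)/(1 − 0.4507×0.736) = −0.2853/0.6682848 = −0.42691; |u| = 0.42691c.
At |u| = 0.42691c, γ = (1 − 0.182252)^(−1/2) = 1.1058.
Craft A's interval is proper; time dilation gives Δt_B = γΔτ = 1.1058 × 135 minutes = 149.3 minutes.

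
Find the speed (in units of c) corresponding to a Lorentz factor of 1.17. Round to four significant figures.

β = √(1 − 1/γ²) = √(1 − 1/1.3689) = √0.269486 = 0.5191.

0.5191c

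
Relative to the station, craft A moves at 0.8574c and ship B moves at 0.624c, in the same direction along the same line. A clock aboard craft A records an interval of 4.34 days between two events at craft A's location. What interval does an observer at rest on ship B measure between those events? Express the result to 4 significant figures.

5.018 days

The velocity of craft A relative to ship B is (0.8574 − 0.624)c / (1 − 0.8574×0.624) = 0.50195c; relative speed 0.50195c.
At |u| = 0.50195c, γ = (1 − 0.251954)^(−1/2) = 1.1562.
The clock on craft A records proper time, so ship B measures Δt = γΔτ = 1.1562 × 4.34 = 5.018 days.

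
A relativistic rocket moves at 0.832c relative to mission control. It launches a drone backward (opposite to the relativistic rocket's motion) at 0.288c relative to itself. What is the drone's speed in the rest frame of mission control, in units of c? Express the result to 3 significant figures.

0.715c

In units of c, u = (u' + v)/(1 + u'v) with u' = −0.288 and v = 0.832.
Numerator: −0.288 + 0.832 = 0.544. Denominator: 1 + (−0.288)(0.832) = 0.760384.
u = 0.544/0.760384 = 0.71543, so the speed is 0.715c.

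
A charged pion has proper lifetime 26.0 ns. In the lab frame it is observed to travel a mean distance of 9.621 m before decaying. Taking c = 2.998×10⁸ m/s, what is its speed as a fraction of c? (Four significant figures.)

d = βγcτ ⇒ βγ = d/(cτ) = 9.621 m / (7.7948 m) = 1.2343.
β = (βγ)/√(1+(βγ)²) = 1.2343/√2.5235 = 0.7770.

0.7770c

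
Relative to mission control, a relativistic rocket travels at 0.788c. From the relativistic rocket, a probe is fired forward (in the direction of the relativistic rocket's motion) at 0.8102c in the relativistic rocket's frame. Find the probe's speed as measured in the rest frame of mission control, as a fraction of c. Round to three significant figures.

0.975c

In units of c, u = (u' + v)/(1 + u'v) with u' = 0.8102 and v = 0.788.
Numerator: 0.8102 + 0.788 = 1.5982. Denominator: 1 + (0.8102)(0.788) = 1.6384376.
u = 1.5982/1.6384376 = 0.97544, so the speed is 0.975c.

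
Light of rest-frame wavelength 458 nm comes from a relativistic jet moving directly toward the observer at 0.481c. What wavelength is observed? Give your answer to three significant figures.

271 nm

Relativistic Doppler for wavelength: λ_obs = λ_src · √((1−β)/(1+β)).
With β = 0.481: factor = √(0.519/1.481) = 0.59198.
λ_obs = 458 × 0.59198 = 271 nm.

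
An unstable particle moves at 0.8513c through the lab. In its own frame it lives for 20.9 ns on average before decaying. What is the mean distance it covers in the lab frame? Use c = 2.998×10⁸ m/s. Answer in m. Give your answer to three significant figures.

With β = 0.8513, γ = 1/√(1 − 0.8513²) = 1/√0.27528831 = 1.9059.
Lab-frame lifetime: Δt = γτ = 1.9059 × 20.9 ns = 39.833 ns.
Distance: d = vΔt = 0.8513 × 2.998×10⁸ m/s × 3.9833×10^-8 s = 10.2 m.

10.2 m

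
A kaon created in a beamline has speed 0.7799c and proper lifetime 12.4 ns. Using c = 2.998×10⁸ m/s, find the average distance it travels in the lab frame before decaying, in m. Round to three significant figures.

4.63 m

γ = 1/√(1 − β²) = 1/√(1 − 0.60824401) = 1/√0.39175599 = 1/0.625904 = 1.5977.
Lab-frame lifetime: Δt = γτ = 1.5977 × 12.4 ns = 19.811 ns.
Distance: d = vΔt = 0.7799 × 2.998×10⁸ m/s × 1.9811×10^-8 s = 4.63 m.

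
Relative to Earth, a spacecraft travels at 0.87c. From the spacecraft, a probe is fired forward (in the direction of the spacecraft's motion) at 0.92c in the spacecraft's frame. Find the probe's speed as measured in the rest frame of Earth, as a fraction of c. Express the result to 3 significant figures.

0.994c

In units of c, u = (u' + v)/(1 + u'v) with u' = 0.92 and v = 0.87.
Numerator: 0.92 + 0.87 = 1.79. Denominator: 1 + (0.92)(0.87) = 1.8004.
u = 1.79/1.8004 = 0.99422, so the speed is 0.994c.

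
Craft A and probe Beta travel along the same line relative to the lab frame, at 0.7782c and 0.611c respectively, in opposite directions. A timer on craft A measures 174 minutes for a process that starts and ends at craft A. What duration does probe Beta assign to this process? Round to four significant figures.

The velocity of craft A relative to probe Beta is (0.7782 + 0.611)c / (1 + 0.7782×0.611) = 0.94152c; relative speed 0.94152c.
At |u| = 0.94152c, γ = (1 − 0.88646)^(−1/2) = 2.9677.
Craft A's interval is proper; time dilation gives Δt_B = γΔτ = 2.9677 × 174 minutes = 516.4 minutes.

516.4 minutes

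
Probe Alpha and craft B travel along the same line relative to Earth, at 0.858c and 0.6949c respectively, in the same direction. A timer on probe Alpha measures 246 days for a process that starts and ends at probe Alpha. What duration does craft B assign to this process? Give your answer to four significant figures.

268.9 days

The velocity of probe Alpha relative to craft B is (0.858 − 0.6949)c / (1 − 0.858×0.6949) = 0.40394c; relative speed 0.40394c.
γ for this relative speed: γ = 1/√(1 − 0.163168) = 1.0932.
Probe Alpha's interval is proper; time dilation gives Δt_B = γΔτ = 1.0932 × 246 days = 268.9 days.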